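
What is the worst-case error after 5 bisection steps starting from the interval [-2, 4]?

Bisection error bound: |error| ≤ (b-a)/2^n
|error| ≤ (4 - (-2))/2^5 = 6/2^5
|error| ≤ 0.1875000000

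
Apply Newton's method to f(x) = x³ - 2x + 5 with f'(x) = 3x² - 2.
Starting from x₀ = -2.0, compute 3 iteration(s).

f(x) = x³ - 2x + 5
f'(x) = 3x² - 2
x₀ = -2.0

Newton-Raphson formula: x_{n+1} = x_n - f(x_n)/f'(x_n)

Iteration 1:
  f(-2.000000) = 1.000000
  f'(-2.000000) = 10.000000
  x_1 = -2.000000 - 1.000000/10.000000 = -2.100000
Iteration 2:
  f(-2.100000) = -0.061000
  f'(-2.100000) = 11.230000
  x_2 = -2.100000 - (-0.061000)/11.230000 = -2.094568
Iteration 3:
  f(-2.094568) = -0.000186
  f'(-2.094568) = 11.161647
  x_3 = -2.094568 - (-0.000186)/11.161647 = -2.094551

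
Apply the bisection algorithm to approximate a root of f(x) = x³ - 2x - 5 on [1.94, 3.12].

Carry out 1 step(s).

f(x) = x³ - 2x - 5
Initial interval: [1.94, 3.12]

Iteration 1:
  c_1 = (1.940000 + 3.120000)/2 = 2.530000
  f(c_1) = f(2.530000) = 6.134277
  f(a) × f(c) < 0, new interval: [1.940000, 2.530000]

After 1 iteration(s), the approximation is c_1 = 2.530000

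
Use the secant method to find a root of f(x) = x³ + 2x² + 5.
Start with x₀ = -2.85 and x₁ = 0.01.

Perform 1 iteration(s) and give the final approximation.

f(x) = x³ + 2x² + 5
x₀ = -2.85, x₁ = 0.01

Secant formula: x_{n+1} = x_n - f(x_n)(x_n - x_{n-1})/(f(x_n) - f(x_{n-1}))

Iteration 1:
  f(-2.850000) = -1.904125
  f(0.010000) = 5.000201
  x_2 = 0.010000 - 5.000201×(0.010000 - (-2.850000))/(5.000201 - (-1.904125))
       = -2.061248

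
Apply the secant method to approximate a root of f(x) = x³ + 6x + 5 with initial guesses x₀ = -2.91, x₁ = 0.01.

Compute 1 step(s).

f(x) = x³ + 6x + 5
x₀ = -2.91, x₁ = 0.01

Secant formula: x_{n+1} = x_n - f(x_n)(x_n - x_{n-1})/(f(x_n) - f(x_{n-1}))

Iteration 1:
  f(-2.910000) = -37.102171
  f(0.010000) = 5.060001
  x_2 = 0.010000 - 5.060001×(0.010000 - (-2.910000))/(5.060001 - (-37.102171))
       = -0.340437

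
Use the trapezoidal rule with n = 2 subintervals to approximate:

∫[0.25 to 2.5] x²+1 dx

f(x) = x²+1
a = 0.25, b = 2.5, n = 2
h = (b - a)/n = 1.125000

Trapezoidal rule: (h/2)[f(x₀) + 2f(x₁) + 2f(x₂) + ... + f(xₙ)]

x_0 = 0.2500, f(x_0) = 1.062500, coefficient = 1
x_1 = 1.3750, f(x_1) = 2.890625, coefficient = 2
x_2 = 2.5000, f(x_2) = 7.250000, coefficient = 1

I ≈ (1.125000/2) × 14.093750 = 7.927734
Exact value: 7.453125
Error: 0.474609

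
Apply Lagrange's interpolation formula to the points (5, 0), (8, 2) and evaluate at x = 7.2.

Lagrange interpolation formula:
P(x) = Σ yᵢ × Lᵢ(x)
where Lᵢ(x) = Π_{j≠i} (x - xⱼ)/(xᵢ - xⱼ)

L_0(7.2) = (7.2 - 8)/(5 - 8) = 0.266667
L_1(7.2) = (7.2 - 5)/(8 - 5) = 0.733333

P(7.2) = 0×L_0(7.2) + 2×L_1(7.2)
P(7.2) = 1.466667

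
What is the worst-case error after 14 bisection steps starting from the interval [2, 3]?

Bisection error bound: |error| ≤ (b-a)/2^n
|error| ≤ (3 - 2)/2^14 = 1/2^14
|error| ≤ 0.0000610352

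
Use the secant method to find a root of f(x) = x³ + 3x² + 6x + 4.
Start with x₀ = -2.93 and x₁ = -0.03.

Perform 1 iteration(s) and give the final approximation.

f(x) = x³ + 3x² + 6x + 4
x₀ = -2.93, x₁ = -0.03

Secant formula: x_{n+1} = x_n - f(x_n)(x_n - x_{n-1})/(f(x_n) - f(x_{n-1}))

Iteration 1:
  f(-2.930000) = -12.979057
  f(-0.030000) = 3.822673
  x_2 = -0.030000 - 3.822673×(-0.030000 - (-2.930000))/(3.822673 - (-12.979057))
       = -0.689798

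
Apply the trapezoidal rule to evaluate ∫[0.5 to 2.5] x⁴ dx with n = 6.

f(x) = x⁴
a = 0.5, b = 2.5, n = 6
h = (b - a)/n = 0.333333

Trapezoidal rule: (h/2)[f(x₀) + 2f(x₁) + 2f(x₂) + ... + f(xₙ)]

x_0 = 0.5000, f(x_0) = 0.062500, coefficient = 1
x_1 = 0.8333, f(x_1) = 0.482253, coefficient = 2
x_2 = 1.1667, f(x_2) = 1.852623, coefficient = 2
x_3 = 1.5000, f(x_3) = 5.062500, coefficient = 2
x_4 = 1.8333, f(x_4) = 11.297068, coefficient = 2
x_5 = 2.1667, f(x_5) = 22.037809, coefficient = 2
x_6 = 2.5000, f(x_6) = 39.062500, coefficient = 1

I ≈ (0.333333/2) × 120.589506 = 20.098251
Exact value: 19.525000
Error: 0.573251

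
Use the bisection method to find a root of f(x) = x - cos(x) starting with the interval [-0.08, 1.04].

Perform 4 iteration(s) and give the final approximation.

f(x) = x - cos(x)
Initial interval: [-0.08, 1.04]

Iteration 1:
  c_1 = (-0.080000 + 1.040000)/2 = 0.480000
  f(c_1) = f(0.480000) = -0.406995
  f(a) × f(c) ≥ 0, new interval: [0.480000, 1.040000]
Iteration 2:
  c_2 = (0.480000 + 1.040000)/2 = 0.760000
  f(c_2) = f(0.760000) = 0.035164
  f(a) × f(c) < 0, new interval: [0.480000, 0.760000]
Iteration 3:
  c_3 = (0.480000 + 0.760000)/2 = 0.620000
  f(c_3) = f(0.620000) = -0.193878
  f(a) × f(c) ≥ 0, new interval: [0.620000, 0.760000]
Iteration 4:
  c_4 = (0.620000 + 0.760000)/2 = 0.690000
  f(c_4) = f(0.690000) = -0.081246
  f(a) × f(c) ≥ 0, new interval: [0.690000, 0.760000]

After 4 iteration(s), the approximation is c_4 = 0.690000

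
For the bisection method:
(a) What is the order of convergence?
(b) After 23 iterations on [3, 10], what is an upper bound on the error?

(a) Bisection has linear (order 1) convergence; the error is halved each step.

(b) Error bound = (b-a)/2^n = (10 - 3)/2^{23}
    = 7/2^{23}

(a) 1 (linear); (b) error ≤ 8.34e-07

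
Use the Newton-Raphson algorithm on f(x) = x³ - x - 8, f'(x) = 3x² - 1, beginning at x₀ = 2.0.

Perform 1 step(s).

f(x) = x³ - x - 8
f'(x) = 3x² - 1
x₀ = 2.0

Newton-Raphson formula: x_{n+1} = x_n - f(x_n)/f'(x_n)

Iteration 1:
  f(2.000000) = -2.000000
  f'(2.000000) = 11.000000
  x_1 = 2.000000 - (-2.000000)/11.000000 = 2.181818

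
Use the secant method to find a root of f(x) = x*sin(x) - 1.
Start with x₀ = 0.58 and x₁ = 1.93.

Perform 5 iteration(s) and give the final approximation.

f(x) = x*sin(x) - 1
x₀ = 0.58, x₁ = 1.93

Secant formula: x_{n+1} = x_n - f(x_n)(x_n - x_{n-1})/(f(x_n) - f(x_{n-1}))

Iteration 1:
  f(0.580000) = -0.682146
  f(1.930000) = 0.806822
  x_2 = 1.930000 - 0.806822×(1.930000 - 0.580000)/(0.806822 - (-0.682146))
       = 1.198480
Iteration 2:
  f(1.930000) = 0.806822
  f(1.198480) = 0.116369
  x_3 = 1.198480 - 0.116369×(1.198480 - 1.930000)/(0.116369 - 0.806822)
       = 1.075190
Iteration 3:
  f(1.198480) = 0.116369
  f(1.075190) = -0.054177
  x_4 = 1.075190 - (-0.054177)×(1.075190 - 1.198480)/(-0.054177 - 0.116369)
       = 1.114355
Iteration 4:
  f(1.075190) = -0.054177
  f(1.114355) = 0.000275
  x_5 = 1.114355 - 0.000275×(1.114355 - 1.075190)/(0.000275 - (-0.054177))
       = 1.114157
Iteration 5:
  f(1.114355) = 0.000275
  f(1.114157) = 0.000000
  x_6 = 1.114157 - 0.000000×(1.114157 - 1.114355)/(0.000000 - 0.000275)
       = 1.114157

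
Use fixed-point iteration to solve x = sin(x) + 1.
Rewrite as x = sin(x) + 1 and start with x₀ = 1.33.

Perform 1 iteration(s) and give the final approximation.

Equation: x = sin(x) + 1
Fixed-point form: x = sin(x) + 1
x₀ = 1.33

x_1 = g(1.330000) = 1.971148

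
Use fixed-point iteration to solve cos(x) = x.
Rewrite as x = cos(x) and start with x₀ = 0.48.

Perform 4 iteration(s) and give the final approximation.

Equation: cos(x) = x
Fixed-point form: x = cos(x)
x₀ = 0.48

x_1 = g(0.480000) = 0.886995
x_2 = g(0.886995) = 0.631744
x_3 = g(0.631744) = 0.806999
x_4 = g(0.806999) = 0.691669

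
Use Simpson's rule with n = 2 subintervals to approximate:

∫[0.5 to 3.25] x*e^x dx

f(x) = x*e^x
a = 0.5, b = 3.25, n = 2
h = (b - a)/n = 1.375000

Simpson's rule: (h/3)[f(x₀) + 4f(x₁) + 2f(x₂) + ... + f(xₙ)]

x_0 = 0.5000, f(x_0) = 0.824361, coefficient = 1
x_1 = 1.8750, f(x_1) = 12.226536, coefficient = 4
x_2 = 3.2500, f(x_2) = 83.818605, coefficient = 1

I ≈ (1.375000/3) × 133.549109 = 61.210008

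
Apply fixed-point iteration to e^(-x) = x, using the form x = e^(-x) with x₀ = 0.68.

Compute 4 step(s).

Equation: e^(-x) = x
Fixed-point form: x = e^(-x)
x₀ = 0.68

x_1 = g(0.680000) = 0.506617
x_2 = g(0.506617) = 0.602531
x_3 = g(0.602531) = 0.547425
x_4 = g(0.547425) = 0.578438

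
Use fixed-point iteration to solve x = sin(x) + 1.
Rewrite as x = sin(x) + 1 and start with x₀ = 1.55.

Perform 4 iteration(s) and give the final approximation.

Equation: x = sin(x) + 1
Fixed-point form: x = sin(x) + 1
x₀ = 1.55

x_1 = g(1.550000) = 1.999784
x_2 = g(1.999784) = 1.909387
x_3 = g(1.909387) = 1.943224
x_4 = g(1.943224) = 1.931447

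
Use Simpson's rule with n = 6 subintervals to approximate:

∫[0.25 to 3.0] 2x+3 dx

f(x) = 2x+3
a = 0.25, b = 3.0, n = 6
h = (b - a)/n = 0.458333

Simpson's rule: (h/3)[f(x₀) + 4f(x₁) + 2f(x₂) + ... + f(xₙ)]

x_0 = 0.2500, f(x_0) = 3.500000, coefficient = 1
x_1 = 0.7083, f(x_1) = 4.416667, coefficient = 4
x_2 = 1.1667, f(x_2) = 5.333333, coefficient = 2
x_3 = 1.6250, f(x_3) = 6.250000, coefficient = 4
x_4 = 2.0833, f(x_4) = 7.166667, coefficient = 2
x_5 = 2.5417, f(x_5) = 8.083333, coefficient = 4
x_6 = 3.0000, f(x_6) = 9.000000, coefficient = 1

I ≈ (0.458333/3) × 112.500000 = 17.187500
Exact value: 17.187500
Error: 0.000000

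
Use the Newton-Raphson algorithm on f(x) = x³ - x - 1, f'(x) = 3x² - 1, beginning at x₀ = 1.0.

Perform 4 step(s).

f(x) = x³ - x - 1
f'(x) = 3x² - 1
x₀ = 1.0

Newton-Raphson formula: x_{n+1} = x_n - f(x_n)/f'(x_n)

Iteration 1:
  f(1.000000) = -1.000000
  f'(1.000000) = 2.000000
  x_1 = 1.000000 - (-1.000000)/2.000000 = 1.500000
Iteration 2:
  f(1.500000) = 0.875000
  f'(1.500000) = 5.750000
  x_2 = 1.500000 - 0.875000/5.750000 = 1.347826
Iteration 3:
  f(1.347826) = 0.100682
  f'(1.347826) = 4.449905
  x_3 = 1.347826 - 0.100682/4.449905 = 1.325200
Iteration 4:
  f(1.325200) = 0.002058
  f'(1.325200) = 4.268468
  x_4 = 1.325200 - 0.002058/4.268468 = 1.324718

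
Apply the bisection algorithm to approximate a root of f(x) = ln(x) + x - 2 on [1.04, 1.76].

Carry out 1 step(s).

f(x) = ln(x) + x - 2
Initial interval: [1.04, 1.76]

Iteration 1:
  c_1 = (1.040000 + 1.760000)/2 = 1.400000
  f(c_1) = f(1.400000) = -0.263528
  f(a) × f(c) ≥ 0, new interval: [1.400000, 1.760000]

After 1 iteration(s), the approximation is c_1 = 1.400000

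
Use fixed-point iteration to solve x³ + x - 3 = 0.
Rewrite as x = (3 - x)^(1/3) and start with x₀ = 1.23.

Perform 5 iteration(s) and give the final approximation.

Equation: x³ + x - 3 = 0
Fixed-point form: x = (3 - x)^(1/3)
x₀ = 1.23

x_1 = g(1.230000) = 1.209645
x_2 = g(1.209645) = 1.214264
x_3 = g(1.214264) = 1.213219
x_4 = g(1.213219) = 1.213455
x_5 = g(1.213455) = 1.213402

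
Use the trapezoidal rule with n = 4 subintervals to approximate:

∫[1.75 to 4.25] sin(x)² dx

f(x) = sin(x)²
a = 1.75, b = 4.25, n = 4
h = (b - a)/n = 0.625000

Trapezoidal rule: (h/2)[f(x₀) + 2f(x₁) + 2f(x₂) + ... + f(xₙ)]

x_0 = 1.7500, f(x_0) = 0.968228, coefficient = 1
x_1 = 2.3750, f(x_1) = 0.481199, coefficient = 2
x_2 = 3.0000, f(x_2) = 0.019915, coefficient = 2
x_3 = 3.6250, f(x_3) = 0.216038, coefficient = 2
x_4 = 4.2500, f(x_4) = 0.801006, coefficient = 1

I ≈ (0.625000/2) × 3.203538 = 1.001106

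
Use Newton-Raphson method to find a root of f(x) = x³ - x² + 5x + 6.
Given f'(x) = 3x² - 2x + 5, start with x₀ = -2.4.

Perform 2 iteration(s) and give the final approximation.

f(x) = x³ - x² + 5x + 6
f'(x) = 3x² - 2x + 5
x₀ = -2.4

Newton-Raphson formula: x_{n+1} = x_n - f(x_n)/f'(x_n)

Iteration 1:
  f(-2.400000) = -25.584000
  f'(-2.400000) = 27.080000
  x_1 = -2.400000 - (-25.584000)/27.080000 = -1.455244
Iteration 2:
  f(-1.455244) = -6.475772
  f'(-1.455244) = 14.263690
  x_2 = -1.455244 - (-6.475772)/14.263690 = -1.001240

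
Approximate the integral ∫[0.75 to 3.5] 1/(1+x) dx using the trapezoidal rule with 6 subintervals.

f(x) = 1/(1+x)
a = 0.75, b = 3.5, n = 6
h = (b - a)/n = 0.458333

Trapezoidal rule: (h/2)[f(x₀) + 2f(x₁) + 2f(x₂) + ... + f(xₙ)]

x_0 = 0.7500, f(x_0) = 0.571429, coefficient = 1
x_1 = 1.2083, f(x_1) = 0.452830, coefficient = 2
x_2 = 1.6667, f(x_2) = 0.375000, coefficient = 2
x_3 = 2.1250, f(x_3) = 0.320000, coefficient = 2
x_4 = 2.5833, f(x_4) = 0.279070, coefficient = 2
x_5 = 3.0417, f(x_5) = 0.247423, coefficient = 2
x_6 = 3.5000, f(x_6) = 0.222222, coefficient = 1

I ≈ (0.458333/2) × 4.142296 = 0.949276
Exact value: 0.944462
Error: 0.004815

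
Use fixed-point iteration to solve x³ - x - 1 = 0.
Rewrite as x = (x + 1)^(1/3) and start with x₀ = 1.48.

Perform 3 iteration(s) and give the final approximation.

Equation: x³ - x - 1 = 0
Fixed-point form: x = (x + 1)^(1/3)
x₀ = 1.48

x_1 = g(1.480000) = 1.353580
x_2 = g(1.353580) = 1.330178
x_3 = g(1.330178) = 1.325754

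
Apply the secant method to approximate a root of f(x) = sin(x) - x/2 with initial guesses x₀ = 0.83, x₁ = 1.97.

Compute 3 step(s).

f(x) = sin(x) - x/2
x₀ = 0.83, x₁ = 1.97

Secant formula: x_{n+1} = x_n - f(x_n)(x_n - x_{n-1})/(f(x_n) - f(x_{n-1}))

Iteration 1:
  f(0.830000) = 0.322931
  f(1.970000) = -0.063629
  x_2 = 1.970000 - (-0.063629)×(1.970000 - 0.830000)/(-0.063629 - 0.322931)
       = 1.782352
Iteration 2:
  f(1.970000) = -0.063629
  f(1.782352) = 0.086529
  x_3 = 1.782352 - 0.086529×(1.782352 - 1.970000)/(0.086529 - (-0.063629))
       = 1.890485
Iteration 3:
  f(1.782352) = 0.086529
  f(1.890485) = 0.004091
  x_4 = 1.890485 - 0.004091×(1.890485 - 1.782352)/(0.004091 - 0.086529)
       = 1.895851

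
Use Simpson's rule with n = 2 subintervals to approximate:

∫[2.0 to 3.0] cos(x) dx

f(x) = cos(x)
a = 2.0, b = 3.0, n = 2
h = (b - a)/n = 0.500000

Simpson's rule: (h/3)[f(x₀) + 4f(x₁) + 2f(x₂) + ... + f(xₙ)]

x_0 = 2.0000, f(x_0) = -0.416147, coefficient = 1
x_1 = 2.5000, f(x_1) = -0.801144, coefficient = 4
x_2 = 3.0000, f(x_2) = -0.989992, coefficient = 1

I ≈ (0.500000/3) × -4.610714 = -0.768452
Exact value: -0.768177
Error: 0.000275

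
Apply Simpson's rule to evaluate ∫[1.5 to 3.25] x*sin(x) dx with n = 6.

f(x) = x*sin(x)
a = 1.5, b = 3.25, n = 6
h = (b - a)/n = 0.291667

Simpson's rule: (h/3)[f(x₀) + 4f(x₁) + 2f(x₂) + ... + f(xₙ)]

x_0 = 1.5000, f(x_0) = 1.496242, coefficient = 1
x_1 = 1.7917, f(x_1) = 1.748142, coefficient = 4
x_2 = 2.0833, f(x_2) = 1.815632, coefficient = 2
x_3 = 2.3750, f(x_3) = 1.647502, coefficient = 4
x_4 = 2.6667, f(x_4) = 1.219394, coefficient = 2
x_5 = 2.9583, f(x_5) = 0.539113, coefficient = 4
x_6 = 3.2500, f(x_6) = -0.351634, coefficient = 1

I ≈ (0.291667/3) × 22.953685 = 2.231608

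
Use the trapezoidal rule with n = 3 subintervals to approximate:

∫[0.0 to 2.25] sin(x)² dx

f(x) = sin(x)²
a = 0.0, b = 2.25, n = 3
h = (b - a)/n = 0.750000

Trapezoidal rule: (h/2)[f(x₀) + 2f(x₁) + 2f(x₂) + ... + f(xₙ)]

x_0 = 0.0000, f(x_0) = 0.000000, coefficient = 1
x_1 = 0.7500, f(x_1) = 0.464631, coefficient = 2
x_2 = 1.5000, f(x_2) = 0.994996, coefficient = 2
x_3 = 2.2500, f(x_3) = 0.605398, coefficient = 1

I ≈ (0.750000/2) × 3.524653 = 1.321745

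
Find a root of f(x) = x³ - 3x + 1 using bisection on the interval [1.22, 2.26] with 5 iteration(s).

f(x) = x³ - 3x + 1
Initial interval: [1.22, 2.26]

Iteration 1:
  c_1 = (1.220000 + 2.260000)/2 = 1.740000
  f(c_1) = f(1.740000) = 1.048024
  f(a) × f(c) < 0, new interval: [1.220000, 1.740000]
Iteration 2:
  c_2 = (1.220000 + 1.740000)/2 = 1.480000
  f(c_2) = f(1.480000) = -0.198208
  f(a) × f(c) ≥ 0, new interval: [1.480000, 1.740000]
Iteration 3:
  c_3 = (1.480000 + 1.740000)/2 = 1.610000
  f(c_3) = f(1.610000) = 0.343281
  f(a) × f(c) < 0, new interval: [1.480000, 1.610000]
Iteration 4:
  c_4 = (1.480000 + 1.610000)/2 = 1.545000
  f(c_4) = f(1.545000) = 0.052954
  f(a) × f(c) < 0, new interval: [1.480000, 1.545000]
Iteration 5:
  c_5 = (1.480000 + 1.545000)/2 = 1.512500
  f(c_5) = f(1.512500) = -0.077420
  f(a) × f(c) ≥ 0, new interval: [1.512500, 1.545000]

After 5 iteration(s), the approximation is c_5 = 1.512500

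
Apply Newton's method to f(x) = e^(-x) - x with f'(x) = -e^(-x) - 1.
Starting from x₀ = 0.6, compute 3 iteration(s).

f(x) = e^(-x) - x
f'(x) = -e^(-x) - 1
x₀ = 0.6

Newton-Raphson formula: x_{n+1} = x_n - f(x_n)/f'(x_n)

Iteration 1:
  f(0.600000) = -0.051188
  f'(0.600000) = -1.548812
  x_1 = 0.600000 - (-0.051188)/(-1.548812) = 0.566950
Iteration 2:
  f(0.566950) = 0.000303
  f'(0.566950) = -1.567253
  x_2 = 0.566950 - 0.000303/(-1.567253) = 0.567143
Iteration 3:
  f(0.567143) = 0.000000
  f'(0.567143) = -1.567143
  x_3 = 0.567143 - 0.000000/(-1.567143) = 0.567143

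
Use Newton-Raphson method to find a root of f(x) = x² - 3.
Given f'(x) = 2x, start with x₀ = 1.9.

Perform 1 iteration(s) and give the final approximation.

f(x) = x² - 3
f'(x) = 2x
x₀ = 1.9

Newton-Raphson formula: x_{n+1} = x_n - f(x_n)/f'(x_n)

Iteration 1:
  f(1.900000) = 0.610000
  f'(1.900000) = 3.800000
  x_1 = 1.900000 - 0.610000/3.800000 = 1.739474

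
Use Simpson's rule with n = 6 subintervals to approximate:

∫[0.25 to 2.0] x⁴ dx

f(x) = x⁴
a = 0.25, b = 2.0, n = 6
h = (b - a)/n = 0.291667

Simpson's rule: (h/3)[f(x₀) + 4f(x₁) + 2f(x₂) + ... + f(xₙ)]

x_0 = 0.2500, f(x_0) = 0.003906, coefficient = 1
x_1 = 0.5417, f(x_1) = 0.086085, coefficient = 4
x_2 = 0.8333, f(x_2) = 0.482253, coefficient = 2
x_3 = 1.1250, f(x_3) = 1.601807, coefficient = 4
x_4 = 1.4167, f(x_4) = 4.027826, coefficient = 2
x_5 = 1.7083, f(x_5) = 8.517075, coefficient = 4
x_6 = 2.0000, f(x_6) = 16.000000, coefficient = 1

I ≈ (0.291667/3) × 65.843931 = 6.401493
Exact value: 6.399805
Error: 0.001689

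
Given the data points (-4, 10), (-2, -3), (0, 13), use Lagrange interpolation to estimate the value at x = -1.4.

Lagrange interpolation formula:
P(x) = Σ yᵢ × Lᵢ(x)
where Lᵢ(x) = Π_{j≠i} (x - xⱼ)/(xᵢ - xⱼ)

L_0(-1.4) = (-1.4 - (-2))/(-4 - (-2)) × (-1.4 - 0)/(-4 - 0) = -0.105000
L_1(-1.4) = (-1.4 - (-4))/(-2 - (-4)) × (-1.4 - 0)/(-2 - 0) = 0.910000
L_2(-1.4) = (-1.4 - (-4))/(0 - (-4)) × (-1.4 - (-2))/(0 - (-2)) = 0.195000

P(-1.4) = 10×L_0(-1.4) + (-3)×L_1(-1.4) + 13×L_2(-1.4)
P(-1.4) = -1.245000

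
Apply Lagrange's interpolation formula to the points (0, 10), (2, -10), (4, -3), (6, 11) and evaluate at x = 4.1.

Lagrange interpolation formula:
P(x) = Σ yᵢ × Lᵢ(x)
where Lᵢ(x) = Π_{j≠i} (x - xⱼ)/(xᵢ - xⱼ)

L_0(4.1) = (4.1 - 2)/(0 - 2) × (4.1 - 4)/(0 - 4) × (4.1 - 6)/(0 - 6) = 0.008312
L_1(4.1) = (4.1 - 0)/(2 - 0) × (4.1 - 4)/(2 - 4) × (4.1 - 6)/(2 - 6) = -0.048687
L_2(4.1) = (4.1 - 0)/(4 - 0) × (4.1 - 2)/(4 - 2) × (4.1 - 6)/(4 - 6) = 1.022437
L_3(4.1) = (4.1 - 0)/(6 - 0) × (4.1 - 2)/(6 - 2) × (4.1 - 4)/(6 - 4) = 0.017937

P(4.1) = 10×L_0(4.1) + (-10)×L_1(4.1) + (-3)×L_2(4.1) + 11×L_3(4.1)
P(4.1) = -2.300000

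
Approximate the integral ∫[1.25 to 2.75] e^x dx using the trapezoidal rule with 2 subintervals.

f(x) = e^x
a = 1.25, b = 2.75, n = 2
h = (b - a)/n = 0.750000

Trapezoidal rule: (h/2)[f(x₀) + 2f(x₁) + 2f(x₂) + ... + f(xₙ)]

x_0 = 1.2500, f(x_0) = 3.490343, coefficient = 1
x_1 = 2.0000, f(x_1) = 7.389056, coefficient = 2
x_2 = 2.7500, f(x_2) = 15.642632, coefficient = 1

I ≈ (0.750000/2) × 33.911087 = 12.716658
Exact value: 12.152289
Error: 0.564369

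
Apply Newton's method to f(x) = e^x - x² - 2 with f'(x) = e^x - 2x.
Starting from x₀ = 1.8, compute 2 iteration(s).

f(x) = e^x - x² - 2
f'(x) = e^x - 2x
x₀ = 1.8

Newton-Raphson formula: x_{n+1} = x_n - f(x_n)/f'(x_n)

Iteration 1:
  f(1.800000) = 0.809647
  f'(1.800000) = 2.449647
  x_1 = 1.800000 - 0.809647/2.449647 = 1.469484
Iteration 2:
  f(1.469484) = 0.187608
  f'(1.469484) = 1.408024
  x_2 = 1.469484 - 0.187608/1.408024 = 1.336242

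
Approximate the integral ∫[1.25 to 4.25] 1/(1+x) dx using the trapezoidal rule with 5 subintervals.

f(x) = 1/(1+x)
a = 1.25, b = 4.25, n = 5
h = (b - a)/n = 0.600000

Trapezoidal rule: (h/2)[f(x₀) + 2f(x₁) + 2f(x₂) + ... + f(xₙ)]

x_0 = 1.2500, f(x_0) = 0.444444, coefficient = 1
x_1 = 1.8500, f(x_1) = 0.350877, coefficient = 2
x_2 = 2.4500, f(x_2) = 0.289855, coefficient = 2
x_3 = 3.0500, f(x_3) = 0.246914, coefficient = 2
x_4 = 3.6500, f(x_4) = 0.215054, coefficient = 2
x_5 = 4.2500, f(x_5) = 0.190476, coefficient = 1

I ≈ (0.600000/2) × 2.840320 = 0.852096
Exact value: 0.847298
Error: 0.004798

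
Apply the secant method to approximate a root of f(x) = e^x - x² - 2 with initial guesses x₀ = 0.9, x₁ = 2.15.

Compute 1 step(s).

f(x) = e^x - x² - 2
x₀ = 0.9, x₁ = 2.15

Secant formula: x_{n+1} = x_n - f(x_n)(x_n - x_{n-1})/(f(x_n) - f(x_{n-1}))

Iteration 1:
  f(0.900000) = -0.350397
  f(2.150000) = 1.962358
  x_2 = 2.150000 - 1.962358×(2.150000 - 0.900000)/(1.962358 - (-0.350397))
       = 1.089383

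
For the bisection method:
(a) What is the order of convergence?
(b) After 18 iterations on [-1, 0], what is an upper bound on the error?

(a) Bisection has linear (order 1) convergence; the error is halved each step.

(b) Error bound = (b-a)/2^n = (0 - (-1))/2^{18}
    = 1/2^{18}

(a) 1 (linear); (b) error ≤ 3.81e-06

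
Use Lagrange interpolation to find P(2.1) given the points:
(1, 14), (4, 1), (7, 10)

Lagrange interpolation formula:
P(x) = Σ yᵢ × Lᵢ(x)
where Lᵢ(x) = Π_{j≠i} (x - xⱼ)/(xᵢ - xⱼ)

L_0(2.1) = (2.1 - 4)/(1 - 4) × (2.1 - 7)/(1 - 7) = 0.517222
L_1(2.1) = (2.1 - 1)/(4 - 1) × (2.1 - 7)/(4 - 7) = 0.598889
L_2(2.1) = (2.1 - 1)/(7 - 1) × (2.1 - 4)/(7 - 4) = -0.116111

P(2.1) = 14×L_0(2.1) + 1×L_1(2.1) + 10×L_2(2.1)
P(2.1) = 6.678889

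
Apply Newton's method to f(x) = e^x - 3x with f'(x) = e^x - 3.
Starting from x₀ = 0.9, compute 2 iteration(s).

f(x) = e^x - 3x
f'(x) = e^x - 3
x₀ = 0.9

Newton-Raphson formula: x_{n+1} = x_n - f(x_n)/f'(x_n)

Iteration 1:
  f(0.900000) = -0.240397
  f'(0.900000) = -0.540397
  x_1 = 0.900000 - (-0.240397)/(-0.540397) = 0.455148
Iteration 2:
  f(0.455148) = 0.210963
  f'(0.455148) = -1.423594
  x_2 = 0.455148 - 0.210963/(-1.423594) = 0.603338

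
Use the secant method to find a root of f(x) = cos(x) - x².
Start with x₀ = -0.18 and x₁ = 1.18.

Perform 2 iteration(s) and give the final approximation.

f(x) = cos(x) - x²
x₀ = -0.18, x₁ = 1.18

Secant formula: x_{n+1} = x_n - f(x_n)(x_n - x_{n-1})/(f(x_n) - f(x_{n-1}))

Iteration 1:
  f(-0.180000) = 0.951444
  f(1.180000) = -1.011475
  x_2 = 1.180000 - (-1.011475)×(1.180000 - (-0.180000))/(-1.011475 - 0.951444)
       = 0.479204
Iteration 2:
  f(1.180000) = -1.011475
  f(0.479204) = 0.657726
  x_3 = 0.479204 - 0.657726×(0.479204 - 1.180000)/(0.657726 - (-1.011475))
       = 0.755343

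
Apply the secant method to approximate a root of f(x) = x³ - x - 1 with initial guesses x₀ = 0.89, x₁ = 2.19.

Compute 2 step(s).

f(x) = x³ - x - 1
x₀ = 0.89, x₁ = 2.19

Secant formula: x_{n+1} = x_n - f(x_n)(x_n - x_{n-1})/(f(x_n) - f(x_{n-1}))

Iteration 1:
  f(0.890000) = -1.185031
  f(2.190000) = 7.313459
  x_2 = 2.190000 - 7.313459×(2.190000 - 0.890000)/(7.313459 - (-1.185031))
       = 1.071272
Iteration 2:
  f(2.190000) = 7.313459
  f(1.071272) = -0.841854
  x_3 = 1.071272 - (-0.841854)×(1.071272 - 2.190000)/(-0.841854 - 7.313459)
       = 1.186756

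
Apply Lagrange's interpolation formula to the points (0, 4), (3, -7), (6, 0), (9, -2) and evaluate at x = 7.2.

Lagrange interpolation formula:
P(x) = Σ yᵢ × Lᵢ(x)
where Lᵢ(x) = Π_{j≠i} (x - xⱼ)/(xᵢ - xⱼ)

L_0(7.2) = (7.2 - 3)/(0 - 3) × (7.2 - 6)/(0 - 6) × (7.2 - 9)/(0 - 9) = 0.056000
L_1(7.2) = (7.2 - 0)/(3 - 0) × (7.2 - 6)/(3 - 6) × (7.2 - 9)/(3 - 9) = -0.288000
L_2(7.2) = (7.2 - 0)/(6 - 0) × (7.2 - 3)/(6 - 3) × (7.2 - 9)/(6 - 9) = 1.008000
L_3(7.2) = (7.2 - 0)/(9 - 0) × (7.2 - 3)/(9 - 3) × (7.2 - 6)/(9 - 6) = 0.224000

P(7.2) = 4×L_0(7.2) + (-7)×L_1(7.2) + 0×L_2(7.2) + (-2)×L_3(7.2)
P(7.2) = 1.792000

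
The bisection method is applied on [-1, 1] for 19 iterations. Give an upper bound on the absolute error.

Bisection error bound: |error| ≤ (b-a)/2^n
|error| ≤ (1 - (-1))/2^19 = 2/2^19
|error| ≤ 0.0000038147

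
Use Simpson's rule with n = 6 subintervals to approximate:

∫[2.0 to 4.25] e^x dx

f(x) = e^x
a = 2.0, b = 4.25, n = 6
h = (b - a)/n = 0.375000

Simpson's rule: (h/3)[f(x₀) + 4f(x₁) + 2f(x₂) + ... + f(xₙ)]

x_0 = 2.0000, f(x_0) = 7.389056, coefficient = 1
x_1 = 2.3750, f(x_1) = 10.751013, coefficient = 4
x_2 = 2.7500, f(x_2) = 15.642632, coefficient = 2
x_3 = 3.1250, f(x_3) = 22.759895, coefficient = 4
x_4 = 3.5000, f(x_4) = 33.115452, coefficient = 2
x_5 = 3.8750, f(x_5) = 48.182698, coefficient = 4
x_6 = 4.2500, f(x_6) = 70.105412, coefficient = 1

I ≈ (0.375000/3) × 501.785062 = 62.723133
Exact value: 62.716356
Error: 0.006777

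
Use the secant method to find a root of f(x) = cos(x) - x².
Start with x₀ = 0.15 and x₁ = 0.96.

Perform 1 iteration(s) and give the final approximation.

f(x) = cos(x) - x²
x₀ = 0.15, x₁ = 0.96

Secant formula: x_{n+1} = x_n - f(x_n)(x_n - x_{n-1})/(f(x_n) - f(x_{n-1}))

Iteration 1:
  f(0.150000) = 0.966271
  f(0.960000) = -0.348080
  x_2 = 0.960000 - (-0.348080)×(0.960000 - 0.150000)/(-0.348080 - 0.966271)
       = 0.745487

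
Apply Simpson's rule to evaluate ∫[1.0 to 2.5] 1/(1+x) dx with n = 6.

f(x) = 1/(1+x)
a = 1.0, b = 2.5, n = 6
h = (b - a)/n = 0.250000

Simpson's rule: (h/3)[f(x₀) + 4f(x₁) + 2f(x₂) + ... + f(xₙ)]

x_0 = 1.0000, f(x_0) = 0.500000, coefficient = 1
x_1 = 1.2500, f(x_1) = 0.444444, coefficient = 4
x_2 = 1.5000, f(x_2) = 0.400000, coefficient = 2
x_3 = 1.7500, f(x_3) = 0.363636, coefficient = 4
x_4 = 2.0000, f(x_4) = 0.333333, coefficient = 2
x_5 = 2.2500, f(x_5) = 0.307692, coefficient = 4
x_6 = 2.5000, f(x_6) = 0.285714, coefficient = 1

I ≈ (0.250000/3) × 6.715473 = 0.559623
Exact value: 0.559616
Error: 0.000007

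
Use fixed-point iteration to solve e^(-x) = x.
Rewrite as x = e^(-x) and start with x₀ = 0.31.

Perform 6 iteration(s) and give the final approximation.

Equation: e^(-x) = x
Fixed-point form: x = e^(-x)
x₀ = 0.31

x_1 = g(0.310000) = 0.733447
x_2 = g(0.733447) = 0.480251
x_3 = g(0.480251) = 0.618628
x_4 = g(0.618628) = 0.538683
x_5 = g(0.538683) = 0.583516
x_6 = g(0.583516) = 0.557933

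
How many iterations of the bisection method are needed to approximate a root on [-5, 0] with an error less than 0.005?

We need (b-a)/2^n ≤ 0.005
(0 - (-5))/2^n ≤ 0.005
5/2^n ≤ 0.005
2^n ≥ 1000
n ≥ log₂(1000) = 9.97
n ≥ 10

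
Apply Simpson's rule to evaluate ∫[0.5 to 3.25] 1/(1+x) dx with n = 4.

f(x) = 1/(1+x)
a = 0.5, b = 3.25, n = 4
h = (b - a)/n = 0.687500

Simpson's rule: (h/3)[f(x₀) + 4f(x₁) + 2f(x₂) + ... + f(xₙ)]

x_0 = 0.5000, f(x_0) = 0.666667, coefficient = 1
x_1 = 1.1875, f(x_1) = 0.457143, coefficient = 4
x_2 = 1.8750, f(x_2) = 0.347826, coefficient = 2
x_3 = 2.5625, f(x_3) = 0.280702, coefficient = 4
x_4 = 3.2500, f(x_4) = 0.235294, coefficient = 1

I ≈ (0.687500/3) × 4.548991 = 1.042477
Exact value: 1.041454
Error: 0.001023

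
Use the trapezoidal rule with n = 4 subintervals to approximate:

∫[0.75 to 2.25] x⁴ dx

f(x) = x⁴
a = 0.75, b = 2.25, n = 4
h = (b - a)/n = 0.375000

Trapezoidal rule: (h/2)[f(x₀) + 2f(x₁) + 2f(x₂) + ... + f(xₙ)]

x_0 = 0.7500, f(x_0) = 0.316406, coefficient = 1
x_1 = 1.1250, f(x_1) = 1.601807, coefficient = 2
x_2 = 1.5000, f(x_2) = 5.062500, coefficient = 2
x_3 = 1.8750, f(x_3) = 12.359619, coefficient = 2
x_4 = 2.2500, f(x_4) = 25.628906, coefficient = 1

I ≈ (0.375000/2) × 63.993164 = 11.998718
Exact value: 11.485547
Error: 0.513171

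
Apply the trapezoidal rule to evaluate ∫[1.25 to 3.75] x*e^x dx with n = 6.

f(x) = x*e^x
a = 1.25, b = 3.75, n = 6
h = (b - a)/n = 0.416667

Trapezoidal rule: (h/2)[f(x₀) + 2f(x₁) + 2f(x₂) + ... + f(xₙ)]

x_0 = 1.2500, f(x_0) = 4.362929, coefficient = 1
x_1 = 1.6667, f(x_1) = 8.824150, coefficient = 2
x_2 = 2.0833, f(x_2) = 16.731656, coefficient = 2
x_3 = 2.5000, f(x_3) = 30.456235, coefficient = 2
x_4 = 2.9167, f(x_4) = 53.898793, coefficient = 2
x_5 = 3.3333, f(x_5) = 93.438750, coefficient = 2
x_6 = 3.7500, f(x_6) = 159.454058, coefficient = 1

I ≈ (0.416667/2) × 570.516153 = 118.857532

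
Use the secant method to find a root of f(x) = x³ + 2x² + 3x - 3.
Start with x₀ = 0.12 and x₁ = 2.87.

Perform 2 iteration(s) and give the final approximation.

f(x) = x³ + 2x² + 3x - 3
x₀ = 0.12, x₁ = 2.87

Secant formula: x_{n+1} = x_n - f(x_n)(x_n - x_{n-1})/(f(x_n) - f(x_{n-1}))

Iteration 1:
  f(0.120000) = -2.609472
  f(2.870000) = 45.723703
  x_2 = 2.870000 - 45.723703×(2.870000 - 0.120000)/(45.723703 - (-2.609472))
       = 0.268470
Iteration 2:
  f(2.870000) = 45.723703
  f(0.268470) = -2.031086
  x_3 = 0.268470 - (-2.031086)×(0.268470 - 2.870000)/(-2.031086 - 45.723703)
       = 0.379118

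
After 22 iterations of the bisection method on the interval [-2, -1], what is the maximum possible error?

Bisection error bound: |error| ≤ (b-a)/2^n
|error| ≤ (-1 - (-2))/2^22 = 1/2^22
|error| ≤ 0.0000002384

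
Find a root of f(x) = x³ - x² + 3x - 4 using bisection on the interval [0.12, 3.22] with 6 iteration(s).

f(x) = x³ - x² + 3x - 4
Initial interval: [0.12, 3.22]

Iteration 1:
  c_1 = (0.120000 + 3.220000)/2 = 1.670000
  f(c_1) = f(1.670000) = 2.878563
  f(a) × f(c) < 0, new interval: [0.120000, 1.670000]
Iteration 2:
  c_2 = (0.120000 + 1.670000)/2 = 0.895000
  f(c_2) = f(0.895000) = -1.399108
  f(a) × f(c) ≥ 0, new interval: [0.895000, 1.670000]
Iteration 3:
  c_3 = (0.895000 + 1.670000)/2 = 1.282500
  f(c_3) = f(1.282500) = 0.312158
  f(a) × f(c) < 0, new interval: [0.895000, 1.282500]
Iteration 4:
  c_4 = (0.895000 + 1.282500)/2 = 1.088750
  f(c_4) = f(1.088750) = -0.628548
  f(a) × f(c) ≥ 0, new interval: [1.088750, 1.282500]
Iteration 5:
  c_5 = (1.088750 + 1.282500)/2 = 1.185625
  f(c_5) = f(1.185625) = -0.182191
  f(a) × f(c) ≥ 0, new interval: [1.185625, 1.282500]
Iteration 6:
  c_6 = (1.185625 + 1.282500)/2 = 1.234063
  f(c_6) = f(1.234063) = 0.058644
  f(a) × f(c) < 0, new interval: [1.185625, 1.234063]

After 6 iteration(s), the approximation is c_6 = 1.234063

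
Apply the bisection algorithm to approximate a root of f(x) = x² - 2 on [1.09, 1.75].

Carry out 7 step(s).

f(x) = x² - 2
Initial interval: [1.09, 1.75]

Iteration 1:
  c_1 = (1.090000 + 1.750000)/2 = 1.420000
  f(c_1) = f(1.420000) = 0.016400
  f(a) × f(c) < 0, new interval: [1.090000, 1.420000]
Iteration 2:
  c_2 = (1.090000 + 1.420000)/2 = 1.255000
  f(c_2) = f(1.255000) = -0.424975
  f(a) × f(c) ≥ 0, new interval: [1.255000, 1.420000]
Iteration 3:
  c_3 = (1.255000 + 1.420000)/2 = 1.337500
  f(c_3) = f(1.337500) = -0.211094
  f(a) × f(c) ≥ 0, new interval: [1.337500, 1.420000]
Iteration 4:
  c_4 = (1.337500 + 1.420000)/2 = 1.378750
  f(c_4) = f(1.378750) = -0.099048
  f(a) × f(c) ≥ 0, new interval: [1.378750, 1.420000]
Iteration 5:
  c_5 = (1.378750 + 1.420000)/2 = 1.399375
  f(c_5) = f(1.399375) = -0.041750
  f(a) × f(c) ≥ 0, new interval: [1.399375, 1.420000]
Iteration 6:
  c_6 = (1.399375 + 1.420000)/2 = 1.409687
  f(c_6) = f(1.409687) = -0.012781
  f(a) × f(c) ≥ 0, new interval: [1.409687, 1.420000]
Iteration 7:
  c_7 = (1.409687 + 1.420000)/2 = 1.414844
  f(c_7) = f(1.414844) = 0.001783
  f(a) × f(c) < 0, new interval: [1.409687, 1.414844]

After 7 iteration(s), the approximation is c_7 = 1.414844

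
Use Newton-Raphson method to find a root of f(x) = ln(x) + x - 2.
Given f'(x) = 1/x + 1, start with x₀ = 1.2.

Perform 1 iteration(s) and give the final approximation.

f(x) = ln(x) + x - 2
f'(x) = 1/x + 1
x₀ = 1.2

Newton-Raphson formula: x_{n+1} = x_n - f(x_n)/f'(x_n)

Iteration 1:
  f(1.200000) = -0.617678
  f'(1.200000) = 1.833333
  x_1 = 1.200000 - (-0.617678)/1.833333 = 1.536916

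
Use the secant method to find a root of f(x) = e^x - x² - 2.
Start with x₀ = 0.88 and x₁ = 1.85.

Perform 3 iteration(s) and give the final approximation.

f(x) = e^x - x² - 2
x₀ = 0.88, x₁ = 1.85

Secant formula: x_{n+1} = x_n - f(x_n)(x_n - x_{n-1})/(f(x_n) - f(x_{n-1}))

Iteration 1:
  f(0.880000) = -0.363500
  f(1.850000) = 0.937320
  x_2 = 1.850000 - 0.937320×(1.850000 - 0.880000)/(0.937320 - (-0.363500))
       = 1.151056
Iteration 2:
  f(1.850000) = 0.937320
  f(1.151056) = -0.163400
  x_3 = 1.151056 - (-0.163400)×(1.151056 - 1.850000)/(-0.163400 - 0.937320)
       = 1.254813
Iteration 3:
  f(1.151056) = -0.163400
  f(1.254813) = -0.067373
  x_4 = 1.254813 - (-0.067373)×(1.254813 - 1.151056)/(-0.067373 - (-0.163400))
       = 1.327610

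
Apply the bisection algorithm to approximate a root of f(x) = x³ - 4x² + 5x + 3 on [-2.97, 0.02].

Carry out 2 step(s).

f(x) = x³ - 4x² + 5x + 3
Initial interval: [-2.97, 0.02]

Iteration 1:
  c_1 = (-2.970000 + 0.020000)/2 = -1.475000
  f(c_1) = f(-1.475000) = -16.286547
  f(a) × f(c) ≥ 0, new interval: [-1.475000, 0.020000]
Iteration 2:
  c_2 = (-1.475000 + 0.020000)/2 = -0.727500
  f(c_2) = f(-0.727500) = -3.139559
  f(a) × f(c) ≥ 0, new interval: [-0.727500, 0.020000]

After 2 iteration(s), the approximation is c_2 = -0.727500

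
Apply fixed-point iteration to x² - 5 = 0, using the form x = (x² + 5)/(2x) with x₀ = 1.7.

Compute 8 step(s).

Equation: x² - 5 = 0
Fixed-point form: x = (x² + 5)/(2x)
x₀ = 1.7

x_1 = g(1.700000) = 2.320588
x_2 = g(2.320588) = 2.237607
x_3 = g(2.237607) = 2.236069
x_4 = g(2.236069) = 2.236068
x_5 = g(2.236068) = 2.236068
x_6 = g(2.236068) = 2.236068
x_7 = g(2.236068) = 2.236068
x_8 = g(2.236068) = 2.236068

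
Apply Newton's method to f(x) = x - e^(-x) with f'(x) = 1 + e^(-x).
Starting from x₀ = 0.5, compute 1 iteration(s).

f(x) = x - e^(-x)
f'(x) = 1 + e^(-x)
x₀ = 0.5

Newton-Raphson formula: x_{n+1} = x_n - f(x_n)/f'(x_n)

Iteration 1:
  f(0.500000) = -0.106531
  f'(0.500000) = 1.606531
  x_1 = 0.500000 - (-0.106531)/1.606531 = 0.566311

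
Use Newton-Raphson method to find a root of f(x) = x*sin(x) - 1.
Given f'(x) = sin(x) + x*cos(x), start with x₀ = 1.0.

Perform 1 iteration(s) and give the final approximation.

f(x) = x*sin(x) - 1
f'(x) = sin(x) + x*cos(x)
x₀ = 1.0

Newton-Raphson formula: x_{n+1} = x_n - f(x_n)/f'(x_n)

Iteration 1:
  f(1.000000) = -0.158529
  f'(1.000000) = 1.381773
  x_1 = 1.000000 - (-0.158529)/1.381773 = 1.114729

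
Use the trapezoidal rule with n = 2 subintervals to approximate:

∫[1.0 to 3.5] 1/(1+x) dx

f(x) = 1/(1+x)
a = 1.0, b = 3.5, n = 2
h = (b - a)/n = 1.250000

Trapezoidal rule: (h/2)[f(x₀) + 2f(x₁) + 2f(x₂) + ... + f(xₙ)]

x_0 = 1.0000, f(x_0) = 0.500000, coefficient = 1
x_1 = 2.2500, f(x_1) = 0.307692, coefficient = 2
x_2 = 3.5000, f(x_2) = 0.222222, coefficient = 1

I ≈ (1.250000/2) × 1.337607 = 0.836004
Exact value: 0.810930
Error: 0.025074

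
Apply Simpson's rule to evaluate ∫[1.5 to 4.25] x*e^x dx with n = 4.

f(x) = x*e^x
a = 1.5, b = 4.25, n = 4
h = (b - a)/n = 0.687500

Simpson's rule: (h/3)[f(x₀) + 4f(x₁) + 2f(x₂) + ... + f(xₙ)]

x_0 = 1.5000, f(x_0) = 6.722534, coefficient = 1
x_1 = 2.1875, f(x_1) = 19.496975, coefficient = 4
x_2 = 2.8750, f(x_2) = 50.960594, coefficient = 2
x_3 = 3.5625, f(x_3) = 125.582454, coefficient = 4
x_4 = 4.2500, f(x_4) = 297.948002, coefficient = 1

I ≈ (0.687500/3) × 986.909441 = 226.166747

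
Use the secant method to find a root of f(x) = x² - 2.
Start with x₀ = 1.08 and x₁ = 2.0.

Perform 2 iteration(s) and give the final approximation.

f(x) = x² - 2
x₀ = 1.08, x₁ = 2.0

Secant formula: x_{n+1} = x_n - f(x_n)(x_n - x_{n-1})/(f(x_n) - f(x_{n-1}))

Iteration 1:
  f(1.080000) = -0.833600
  f(2.000000) = 2.000000
  x_2 = 2.000000 - 2.000000×(2.000000 - 1.080000)/(2.000000 - (-0.833600))
       = 1.350649
Iteration 2:
  f(2.000000) = 2.000000
  f(1.350649) = -0.175746
  x_3 = 1.350649 - (-0.175746)×(1.350649 - 2.000000)/(-0.175746 - 2.000000)
       = 1.403101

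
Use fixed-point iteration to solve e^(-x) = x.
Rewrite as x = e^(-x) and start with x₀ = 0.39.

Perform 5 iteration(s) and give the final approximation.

Equation: e^(-x) = x
Fixed-point form: x = e^(-x)
x₀ = 0.39

x_1 = g(0.390000) = 0.677057
x_2 = g(0.677057) = 0.508110
x_3 = g(0.508110) = 0.601631
x_4 = g(0.601631) = 0.547917
x_5 = g(0.547917) = 0.578153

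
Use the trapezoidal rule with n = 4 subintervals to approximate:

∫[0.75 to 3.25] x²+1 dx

f(x) = x²+1
a = 0.75, b = 3.25, n = 4
h = (b - a)/n = 0.625000

Trapezoidal rule: (h/2)[f(x₀) + 2f(x₁) + 2f(x₂) + ... + f(xₙ)]

x_0 = 0.7500, f(x_0) = 1.562500, coefficient = 1
x_1 = 1.3750, f(x_1) = 2.890625, coefficient = 2
x_2 = 2.0000, f(x_2) = 5.000000, coefficient = 2
x_3 = 2.6250, f(x_3) = 7.890625, coefficient = 2
x_4 = 3.2500, f(x_4) = 11.562500, coefficient = 1

I ≈ (0.625000/2) × 44.687500 = 13.964844
Exact value: 13.802083
Error: 0.162760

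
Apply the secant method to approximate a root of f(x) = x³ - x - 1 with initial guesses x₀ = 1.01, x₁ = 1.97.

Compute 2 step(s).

f(x) = x³ - x - 1
x₀ = 1.01, x₁ = 1.97

Secant formula: x_{n+1} = x_n - f(x_n)(x_n - x_{n-1})/(f(x_n) - f(x_{n-1}))

Iteration 1:
  f(1.010000) = -0.979699
  f(1.970000) = 4.675373
  x_2 = 1.970000 - 4.675373×(1.970000 - 1.010000)/(4.675373 - (-0.979699))
       = 1.176313
Iteration 2:
  f(1.970000) = 4.675373
  f(1.176313) = -0.548635
  x_3 = 1.176313 - (-0.548635)×(1.176313 - 1.970000)/(-0.548635 - 4.675373)
       = 1.259667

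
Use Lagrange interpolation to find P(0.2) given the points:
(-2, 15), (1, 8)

Lagrange interpolation formula:
P(x) = Σ yᵢ × Lᵢ(x)
where Lᵢ(x) = Π_{j≠i} (x - xⱼ)/(xᵢ - xⱼ)

L_0(0.2) = (0.2 - 1)/(-2 - 1) = 0.266667
L_1(0.2) = (0.2 - (-2))/(1 - (-2)) = 0.733333

P(0.2) = 15×L_0(0.2) + 8×L_1(0.2)
P(0.2) = 9.866667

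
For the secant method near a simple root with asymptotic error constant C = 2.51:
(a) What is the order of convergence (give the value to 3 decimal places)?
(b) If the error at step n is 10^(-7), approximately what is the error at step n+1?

(a) Secant method has superlinear convergence with order φ = (1+√5)/2 ≈ 1.618.
    This means |e_{n+1}| ≈ C|e_n|^1.618.

(b) With |e_n| = 10^(-7) and C = 2.51:
    |e_{n+1}| ≈ 2.51 × (10^(-7))^1.618 = 2.51 × 10^(-11.33)

(a) ≈ 1.618 (golden ratio); (b) |e_{n+1}| ≈ 1.184e-11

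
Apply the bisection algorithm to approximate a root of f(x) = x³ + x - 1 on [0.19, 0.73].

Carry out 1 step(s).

f(x) = x³ + x - 1
Initial interval: [0.19, 0.73]

Iteration 1:
  c_1 = (0.190000 + 0.730000)/2 = 0.460000
  f(c_1) = f(0.460000) = -0.442664
  f(a) × f(c) ≥ 0, new interval: [0.460000, 0.730000]

After 1 iteration(s), the approximation is c_1 = 0.460000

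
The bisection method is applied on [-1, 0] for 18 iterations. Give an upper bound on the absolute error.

Bisection error bound: |error| ≤ (b-a)/2^n
|error| ≤ (0 - (-1))/2^18 = 1/2^18
|error| ≤ 0.0000038147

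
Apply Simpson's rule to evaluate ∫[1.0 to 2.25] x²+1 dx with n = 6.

f(x) = x²+1
a = 1.0, b = 2.25, n = 6
h = (b - a)/n = 0.208333

Simpson's rule: (h/3)[f(x₀) + 4f(x₁) + 2f(x₂) + ... + f(xₙ)]

x_0 = 1.0000, f(x_0) = 2.000000, coefficient = 1
x_1 = 1.2083, f(x_1) = 2.460069, coefficient = 4
x_2 = 1.4167, f(x_2) = 3.006944, coefficient = 2
x_3 = 1.6250, f(x_3) = 3.640625, coefficient = 4
x_4 = 1.8333, f(x_4) = 4.361111, coefficient = 2
x_5 = 2.0417, f(x_5) = 5.168403, coefficient = 4
x_6 = 2.2500, f(x_6) = 6.062500, coefficient = 1

I ≈ (0.208333/3) × 67.875000 = 4.713542
Exact value: 4.713542
Error: 0.000000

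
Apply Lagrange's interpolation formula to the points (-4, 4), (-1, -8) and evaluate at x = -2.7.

Lagrange interpolation formula:
P(x) = Σ yᵢ × Lᵢ(x)
where Lᵢ(x) = Π_{j≠i} (x - xⱼ)/(xᵢ - xⱼ)

L_0(-2.7) = (-2.7 - (-1))/(-4 - (-1)) = 0.566667
L_1(-2.7) = (-2.7 - (-4))/(-1 - (-4)) = 0.433333

P(-2.7) = 4×L_0(-2.7) + (-8)×L_1(-2.7)
P(-2.7) = -1.200000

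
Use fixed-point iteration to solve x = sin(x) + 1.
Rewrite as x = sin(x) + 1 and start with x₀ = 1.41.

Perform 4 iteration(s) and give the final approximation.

Equation: x = sin(x) + 1
Fixed-point form: x = sin(x) + 1
x₀ = 1.41

x_1 = g(1.410000) = 1.987100
x_2 = g(1.987100) = 1.914590
x_3 = g(1.914590) = 1.941483
x_4 = g(1.941483) = 1.932079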